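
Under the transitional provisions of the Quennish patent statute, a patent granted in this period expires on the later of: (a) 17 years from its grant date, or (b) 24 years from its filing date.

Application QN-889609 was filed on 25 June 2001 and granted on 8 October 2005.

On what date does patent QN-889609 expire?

2025-06-25

(a) grant + 17 years → 8 October 2022.
(b) filing + 24 years → 25 June 2025.
Later of the two: 25 June 2025.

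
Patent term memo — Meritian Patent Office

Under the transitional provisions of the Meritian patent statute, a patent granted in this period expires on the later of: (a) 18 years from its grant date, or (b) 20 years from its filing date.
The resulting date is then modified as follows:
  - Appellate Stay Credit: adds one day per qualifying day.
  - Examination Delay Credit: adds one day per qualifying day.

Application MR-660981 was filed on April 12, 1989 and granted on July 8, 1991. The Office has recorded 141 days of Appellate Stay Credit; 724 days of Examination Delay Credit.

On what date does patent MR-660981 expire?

2011-11-20

(a) grant + 18 years → 8 July 2009.
(b) filing + 20 years → 12 April 2009.
Later of the two: 8 July 2009.
Appellate Stay Credit: +141 days → 26 November 2009.
Examination Delay Credit: +724 days → 20 November 2011.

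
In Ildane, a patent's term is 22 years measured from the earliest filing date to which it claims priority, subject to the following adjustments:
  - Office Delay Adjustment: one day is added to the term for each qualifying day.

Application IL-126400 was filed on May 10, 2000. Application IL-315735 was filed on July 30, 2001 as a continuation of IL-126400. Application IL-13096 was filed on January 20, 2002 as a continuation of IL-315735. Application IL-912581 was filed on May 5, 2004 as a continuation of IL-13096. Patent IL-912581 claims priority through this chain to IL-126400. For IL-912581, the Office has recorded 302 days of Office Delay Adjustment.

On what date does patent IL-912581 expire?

2023-03-08

Earliest priority filing: 10 May 2000.
Base term: 10 May 2000 + 22 years → 10 May 2022.
Office Delay Adjustment: +302 days → 8 March 2023.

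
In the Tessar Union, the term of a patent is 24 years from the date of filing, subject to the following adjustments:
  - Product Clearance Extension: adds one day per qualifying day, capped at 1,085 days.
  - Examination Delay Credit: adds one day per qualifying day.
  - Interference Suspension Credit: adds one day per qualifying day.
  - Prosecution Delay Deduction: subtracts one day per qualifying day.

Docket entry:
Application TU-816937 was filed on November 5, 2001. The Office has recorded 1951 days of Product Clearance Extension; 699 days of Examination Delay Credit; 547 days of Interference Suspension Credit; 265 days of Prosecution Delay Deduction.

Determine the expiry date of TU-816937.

2031-07-03

Base term: filing date + 24 years → 5 November 2025.
Product Clearance Extension: 1951 days claimed exceeds the 1085-day cap, so +1085 days → 25 October 2028.
Examination Delay Credit: +699 days → 24 September 2030.
Interference Suspension Credit: +547 days → 24 March 2032.
Prosecution Delay Deduction: −265 days → 3 July 2031.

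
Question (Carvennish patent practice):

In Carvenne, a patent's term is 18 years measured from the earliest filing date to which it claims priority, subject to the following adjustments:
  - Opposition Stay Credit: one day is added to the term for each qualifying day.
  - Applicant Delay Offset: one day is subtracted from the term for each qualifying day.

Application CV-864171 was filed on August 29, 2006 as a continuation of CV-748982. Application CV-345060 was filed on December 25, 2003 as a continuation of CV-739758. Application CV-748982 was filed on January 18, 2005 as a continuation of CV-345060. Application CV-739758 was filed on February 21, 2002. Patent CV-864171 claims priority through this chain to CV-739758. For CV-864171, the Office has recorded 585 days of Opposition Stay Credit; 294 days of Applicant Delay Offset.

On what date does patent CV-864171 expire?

2020-12-08

Earliest priority filing: 21 February 2002.
Base term: 21 February 2002 + 18 years → 21 February 2020.
Opposition Stay Credit: +585 days → 28 September 2021.
Applicant Delay Offset: −294 days → 8 December 2020.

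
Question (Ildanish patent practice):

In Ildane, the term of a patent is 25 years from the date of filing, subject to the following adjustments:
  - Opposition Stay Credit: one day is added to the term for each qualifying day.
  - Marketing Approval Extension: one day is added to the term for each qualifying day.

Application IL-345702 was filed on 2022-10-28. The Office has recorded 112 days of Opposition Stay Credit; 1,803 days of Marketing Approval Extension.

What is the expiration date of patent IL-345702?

Base term: filing date + 25 years → 28 October 2047.
Opposition Stay Credit: +112 days → 17 February 2048.
Marketing Approval Extension: +1803 days → 24 January 2053.

2053-01-24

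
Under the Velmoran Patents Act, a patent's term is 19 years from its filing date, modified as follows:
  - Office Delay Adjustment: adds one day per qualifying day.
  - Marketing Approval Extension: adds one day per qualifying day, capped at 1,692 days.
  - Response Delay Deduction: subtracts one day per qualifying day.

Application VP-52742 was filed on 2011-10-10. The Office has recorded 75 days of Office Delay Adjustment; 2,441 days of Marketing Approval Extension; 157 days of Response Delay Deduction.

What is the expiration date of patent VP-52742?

Base term: filing date + 19 years → 10 October 2030.
Office Delay Adjustment: +75 days → 24 December 2030.
Marketing Approval Extension: 2441 days claimed exceeds the 1692-day cap, so +1692 days → 12 August 2035.
Response Delay Deduction: −157 days → 8 March 2035.

March 8, 2035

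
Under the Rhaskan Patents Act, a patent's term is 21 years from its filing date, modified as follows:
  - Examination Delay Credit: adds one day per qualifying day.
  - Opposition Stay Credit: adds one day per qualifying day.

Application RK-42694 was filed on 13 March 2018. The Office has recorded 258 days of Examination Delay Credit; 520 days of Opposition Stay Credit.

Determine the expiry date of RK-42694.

Base term: filing date + 21 years → 13 March 2039.
Examination Delay Credit: +258 days → 26 November 2039.
Opposition Stay Credit: +520 days → 29 April 2041.

April 29, 2041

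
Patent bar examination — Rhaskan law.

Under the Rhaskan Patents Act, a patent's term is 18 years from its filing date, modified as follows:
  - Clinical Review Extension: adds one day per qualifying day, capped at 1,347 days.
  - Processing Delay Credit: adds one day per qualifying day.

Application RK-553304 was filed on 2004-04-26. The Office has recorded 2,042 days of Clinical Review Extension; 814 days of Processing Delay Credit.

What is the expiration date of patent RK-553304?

Base term: filing date + 18 years → 26 April 2022.
Clinical Review Extension: 2042 days claimed exceeds the 1347-day cap, so +1347 days → 2 January 2026.
Processing Delay Credit: +814 days → 26 March 2028.

2028-03-26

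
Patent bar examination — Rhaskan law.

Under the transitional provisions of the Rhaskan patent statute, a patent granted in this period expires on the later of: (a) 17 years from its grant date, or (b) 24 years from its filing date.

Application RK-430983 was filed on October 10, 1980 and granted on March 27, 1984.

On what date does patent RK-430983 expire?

(a) grant + 17 years → 27 March 2001.
(b) filing + 24 years → 10 October 2004.
Later of the two: 10 October 2004.

October 10, 2004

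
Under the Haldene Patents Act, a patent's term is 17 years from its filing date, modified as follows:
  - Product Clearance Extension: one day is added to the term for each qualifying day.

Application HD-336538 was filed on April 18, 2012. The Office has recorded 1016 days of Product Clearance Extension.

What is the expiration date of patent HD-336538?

Base term: filing date + 17 years → 18 April 2029.
Product Clearance Extension: +1016 days → 29 January 2032.

January 29, 2032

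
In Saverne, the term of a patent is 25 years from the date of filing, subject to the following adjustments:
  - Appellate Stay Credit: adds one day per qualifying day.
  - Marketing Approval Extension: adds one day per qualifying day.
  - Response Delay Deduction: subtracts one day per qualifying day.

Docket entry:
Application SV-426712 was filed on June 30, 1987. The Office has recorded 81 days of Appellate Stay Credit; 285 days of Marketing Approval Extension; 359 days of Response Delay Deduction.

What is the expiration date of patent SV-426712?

July 7, 2012

Base term: filing date + 25 years → 30 June 2012.
Appellate Stay Credit: +81 days → 19 September 2012.
Marketing Approval Extension: +285 days → 1 July 2013.
Response Delay Deduction: −359 days → 7 July 2012.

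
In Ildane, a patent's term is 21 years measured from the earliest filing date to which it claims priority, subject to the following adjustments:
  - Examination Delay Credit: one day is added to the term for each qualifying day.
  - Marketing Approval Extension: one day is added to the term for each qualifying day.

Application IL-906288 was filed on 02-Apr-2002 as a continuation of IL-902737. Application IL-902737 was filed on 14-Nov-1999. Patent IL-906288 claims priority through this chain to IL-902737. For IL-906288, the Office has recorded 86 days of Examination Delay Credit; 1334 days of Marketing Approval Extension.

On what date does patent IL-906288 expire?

2024-10-04

Earliest priority filing: 14 November 1999.
Base term: 14 November 1999 + 21 years → 14 November 2020.
Examination Delay Credit: +86 days → 8 February 2021.
Marketing Approval Extension: +1334 days → 4 October 2024.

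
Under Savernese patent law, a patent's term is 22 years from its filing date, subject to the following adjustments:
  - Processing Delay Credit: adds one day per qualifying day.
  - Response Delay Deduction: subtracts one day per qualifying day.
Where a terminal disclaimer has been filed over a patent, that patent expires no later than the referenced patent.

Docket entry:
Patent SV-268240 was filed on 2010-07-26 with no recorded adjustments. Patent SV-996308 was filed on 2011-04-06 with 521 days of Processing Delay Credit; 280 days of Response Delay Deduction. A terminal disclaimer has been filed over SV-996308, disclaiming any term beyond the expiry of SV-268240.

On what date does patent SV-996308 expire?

2032-07-26

Natural term of SV-996308:
  Base: filing + 22 years → 6 April 2033.
  Processing Delay Credit: +521 days → 9 September 2034.
  Response Delay Deduction: −280 days → 3 December 2033.
Expiry of referenced patent SV-268240:
  Base: filing + 22 years → 26 July 2032.
Terminal disclaimer: SV-996308 expires on the earlier of 3 December 2033 and 26 July 2032.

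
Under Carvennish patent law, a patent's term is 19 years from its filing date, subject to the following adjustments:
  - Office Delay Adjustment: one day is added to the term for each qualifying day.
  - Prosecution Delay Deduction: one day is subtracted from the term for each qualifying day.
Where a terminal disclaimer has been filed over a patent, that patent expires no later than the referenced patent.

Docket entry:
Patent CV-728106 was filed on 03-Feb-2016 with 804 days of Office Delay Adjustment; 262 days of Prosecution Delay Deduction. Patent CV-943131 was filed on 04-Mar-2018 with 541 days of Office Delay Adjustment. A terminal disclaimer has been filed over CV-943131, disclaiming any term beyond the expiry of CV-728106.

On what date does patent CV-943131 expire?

July 29, 2036

Natural term of CV-943131:
  Base: filing + 19 years → 4 March 2037.
  Office Delay Adjustment: +541 days → 27 August 2038.
Expiry of referenced patent CV-728106:
  Base: filing + 19 years → 3 February 2035.
  Office Delay Adjustment: +804 days → 17 April 2037.
  Prosecution Delay Deduction: −262 days → 29 July 2036.
Terminal disclaimer: CV-943131 expires on the earlier of 27 August 2038 and 29 July 2036.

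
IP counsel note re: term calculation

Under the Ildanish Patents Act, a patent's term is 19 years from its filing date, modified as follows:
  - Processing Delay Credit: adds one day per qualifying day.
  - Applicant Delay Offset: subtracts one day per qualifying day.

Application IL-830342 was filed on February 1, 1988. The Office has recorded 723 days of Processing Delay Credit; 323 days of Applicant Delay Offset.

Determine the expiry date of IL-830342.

2008-03-07

Base term: filing date + 19 years → 1 February 2007.
Processing Delay Credit: +723 days → 24 January 2009.
Applicant Delay Offset: −323 days → 7 March 2008.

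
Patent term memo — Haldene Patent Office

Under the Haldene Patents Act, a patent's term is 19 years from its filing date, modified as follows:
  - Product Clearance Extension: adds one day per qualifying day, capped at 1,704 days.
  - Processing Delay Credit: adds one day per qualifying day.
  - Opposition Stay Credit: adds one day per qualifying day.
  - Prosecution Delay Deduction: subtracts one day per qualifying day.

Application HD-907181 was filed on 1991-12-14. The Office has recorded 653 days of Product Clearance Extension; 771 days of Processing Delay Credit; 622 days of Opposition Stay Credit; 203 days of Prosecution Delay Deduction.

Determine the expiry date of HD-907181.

Base term: filing date + 19 years → 14 December 2010.
Product Clearance Extension: 653 days (within the 1704-day cap) → +653 days → 27 September 2012.
Processing Delay Credit: +771 days → 7 November 2014.
Opposition Stay Credit: +622 days → 21 July 2016.
Prosecution Delay Deduction: −203 days → 31 December 2015.

December 31, 2015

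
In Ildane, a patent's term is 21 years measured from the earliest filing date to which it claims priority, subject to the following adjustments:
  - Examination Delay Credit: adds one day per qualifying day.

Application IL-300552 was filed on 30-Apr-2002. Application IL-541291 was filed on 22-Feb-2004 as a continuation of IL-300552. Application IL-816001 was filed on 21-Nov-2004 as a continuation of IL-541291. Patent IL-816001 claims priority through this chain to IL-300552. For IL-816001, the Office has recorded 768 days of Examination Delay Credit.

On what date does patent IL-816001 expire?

Earliest priority filing: 30 April 2002.
Base term: 30 April 2002 + 21 years → 30 April 2023.
Examination Delay Credit: +768 days → 6 June 2025.

June 6, 2025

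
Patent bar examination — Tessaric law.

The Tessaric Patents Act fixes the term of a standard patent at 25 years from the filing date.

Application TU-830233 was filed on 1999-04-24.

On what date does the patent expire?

2024-04-24

Filing date + 25 years → 24 April 2024.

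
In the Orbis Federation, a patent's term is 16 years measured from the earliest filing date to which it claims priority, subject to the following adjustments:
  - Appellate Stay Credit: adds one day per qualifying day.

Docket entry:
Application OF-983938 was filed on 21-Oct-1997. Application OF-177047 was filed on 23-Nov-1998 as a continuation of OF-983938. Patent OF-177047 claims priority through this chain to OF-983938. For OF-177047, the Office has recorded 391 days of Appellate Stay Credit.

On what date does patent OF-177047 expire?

Earliest priority filing: 21 October 1997.
Base term: 21 October 1997 + 16 years → 21 October 2013.
Appellate Stay Credit: +391 days → 16 November 2014.

November 16, 2014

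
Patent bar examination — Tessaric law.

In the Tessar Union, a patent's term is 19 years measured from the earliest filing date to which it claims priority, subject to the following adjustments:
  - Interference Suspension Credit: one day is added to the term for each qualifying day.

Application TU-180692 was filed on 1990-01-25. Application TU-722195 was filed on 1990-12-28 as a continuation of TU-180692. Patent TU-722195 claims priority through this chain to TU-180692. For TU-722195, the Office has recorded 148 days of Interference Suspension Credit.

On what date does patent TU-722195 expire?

2009-06-22

Earliest priority filing: 25 January 1990.
Base term: 25 January 1990 + 19 years → 25 January 2009.
Interference Suspension Credit: +148 days → 22 June 2009.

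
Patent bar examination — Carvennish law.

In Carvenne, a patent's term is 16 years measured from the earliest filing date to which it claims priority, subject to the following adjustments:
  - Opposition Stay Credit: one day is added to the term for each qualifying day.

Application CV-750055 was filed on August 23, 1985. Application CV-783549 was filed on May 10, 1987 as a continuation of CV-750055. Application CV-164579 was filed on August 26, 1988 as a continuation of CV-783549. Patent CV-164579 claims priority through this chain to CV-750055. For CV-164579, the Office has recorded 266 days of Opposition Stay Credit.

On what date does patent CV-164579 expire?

Earliest priority filing: 23 August 1985.
Base term: 23 August 1985 + 16 years → 23 August 2001.
Opposition Stay Credit: +266 days → 16 May 2002.

May 16, 2002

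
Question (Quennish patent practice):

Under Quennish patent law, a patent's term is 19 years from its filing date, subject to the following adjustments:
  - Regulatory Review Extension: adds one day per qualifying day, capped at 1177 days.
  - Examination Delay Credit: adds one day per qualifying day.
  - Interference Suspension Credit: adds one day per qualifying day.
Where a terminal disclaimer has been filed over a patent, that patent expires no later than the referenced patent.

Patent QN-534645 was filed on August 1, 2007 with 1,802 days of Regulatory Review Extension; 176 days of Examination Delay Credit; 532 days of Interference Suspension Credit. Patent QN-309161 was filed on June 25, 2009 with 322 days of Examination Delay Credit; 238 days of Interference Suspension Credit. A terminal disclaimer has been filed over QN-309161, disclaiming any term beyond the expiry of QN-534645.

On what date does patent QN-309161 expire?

Natural term of QN-309161:
  Base: filing + 19 years → 25 June 2028.
  Examination Delay Credit: +322 days → 13 May 2029.
  Interference Suspension Credit: +238 days → 6 January 2030.
Expiry of referenced patent QN-534645:
  Base: filing + 19 years → 1 August 2026.
  Regulatory Review Extension: 1802 days claimed exceeds the 1177-day cap, so +1177 days → 21 October 2029.
  Examination Delay Credit: +176 days → 15 April 2030.
  Interference Suspension Credit: +532 days → 29 September 2031.
Terminal disclaimer: QN-309161 expires on the earlier of 6 January 2030 and 29 September 2031.

2030-01-06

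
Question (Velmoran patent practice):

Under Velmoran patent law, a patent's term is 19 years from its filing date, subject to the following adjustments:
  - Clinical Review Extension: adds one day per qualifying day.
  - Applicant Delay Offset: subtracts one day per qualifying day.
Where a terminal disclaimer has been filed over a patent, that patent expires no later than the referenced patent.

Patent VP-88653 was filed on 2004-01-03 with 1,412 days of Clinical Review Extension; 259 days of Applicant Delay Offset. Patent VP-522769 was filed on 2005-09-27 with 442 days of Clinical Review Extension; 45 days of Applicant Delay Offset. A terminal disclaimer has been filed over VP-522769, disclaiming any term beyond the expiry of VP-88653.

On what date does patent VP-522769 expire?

October 29, 2025

Natural term of VP-522769:
  Base: filing + 19 years → 27 September 2024.
  Clinical Review Extension: +442 days → 13 December 2025.
  Applicant Delay Offset: −45 days → 29 October 2025.
Expiry of referenced patent VP-88653:
  Base: filing + 19 years → 3 January 2023.
  Clinical Review Extension: +1412 days → 15 November 2026.
  Applicant Delay Offset: −259 days → 1 March 2026.
Terminal disclaimer: VP-522769 expires on the earlier of 29 October 2025 and 1 March 2026.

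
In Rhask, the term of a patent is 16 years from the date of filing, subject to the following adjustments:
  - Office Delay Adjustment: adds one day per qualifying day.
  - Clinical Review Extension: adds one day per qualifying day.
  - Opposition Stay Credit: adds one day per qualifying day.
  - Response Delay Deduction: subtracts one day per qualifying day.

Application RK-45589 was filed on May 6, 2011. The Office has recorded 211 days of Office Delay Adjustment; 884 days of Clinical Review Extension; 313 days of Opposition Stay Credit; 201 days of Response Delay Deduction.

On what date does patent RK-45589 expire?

Base term: filing date + 16 years → 6 May 2027.
Office Delay Adjustment: +211 days → 3 December 2027.
Clinical Review Extension: +884 days → 5 May 2030.
Opposition Stay Credit: +313 days → 14 March 2031.
Response Delay Deduction: −201 days → 25 August 2030.

August 25, 2030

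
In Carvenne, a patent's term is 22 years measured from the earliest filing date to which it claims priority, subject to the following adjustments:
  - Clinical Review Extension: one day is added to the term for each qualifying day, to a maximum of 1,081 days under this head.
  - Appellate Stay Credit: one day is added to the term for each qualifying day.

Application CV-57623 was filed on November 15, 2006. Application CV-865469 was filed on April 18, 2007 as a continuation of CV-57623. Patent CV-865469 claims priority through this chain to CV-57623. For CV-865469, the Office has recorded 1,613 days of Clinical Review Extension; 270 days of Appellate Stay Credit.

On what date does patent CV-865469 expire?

Earliest priority filing: 15 November 2006.
Base term: 15 November 2006 + 22 years → 15 November 2028.
Clinical Review Extension: 1613 days claimed exceeds the 1081-day cap, so +1081 days → 1 November 2031.
Appellate Stay Credit: +270 days → 28 July 2032.

2032-07-28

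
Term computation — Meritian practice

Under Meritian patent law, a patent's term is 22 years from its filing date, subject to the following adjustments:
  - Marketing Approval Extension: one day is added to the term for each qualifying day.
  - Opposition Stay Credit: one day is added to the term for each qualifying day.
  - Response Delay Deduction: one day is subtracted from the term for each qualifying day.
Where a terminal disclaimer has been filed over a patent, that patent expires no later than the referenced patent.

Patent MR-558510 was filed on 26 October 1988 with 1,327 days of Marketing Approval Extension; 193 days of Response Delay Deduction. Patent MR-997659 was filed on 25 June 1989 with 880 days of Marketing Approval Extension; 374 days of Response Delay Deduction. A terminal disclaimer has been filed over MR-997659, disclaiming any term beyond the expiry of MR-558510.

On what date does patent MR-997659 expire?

November 12, 2012

Natural term of MR-997659:
  Base: filing + 22 years → 25 June 2011.
  Marketing Approval Extension: +880 days → 21 November 2013.
  Response Delay Deduction: −374 days → 12 November 2012.
Expiry of referenced patent MR-558510:
  Base: filing + 22 years → 26 October 2010.
  Marketing Approval Extension: +1327 days → 14 June 2014.
  Response Delay Deduction: −193 days → 3 December 2013.
Terminal disclaimer: MR-997659 expires on the earlier of 12 November 2012 and 3 December 2013.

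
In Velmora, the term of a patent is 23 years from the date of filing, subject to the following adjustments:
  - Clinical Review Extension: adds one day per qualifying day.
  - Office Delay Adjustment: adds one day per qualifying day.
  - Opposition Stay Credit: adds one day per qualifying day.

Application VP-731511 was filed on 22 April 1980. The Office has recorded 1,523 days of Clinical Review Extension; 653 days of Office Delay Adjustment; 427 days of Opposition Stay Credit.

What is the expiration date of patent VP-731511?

Base term: filing date + 23 years → 22 April 2003.
Clinical Review Extension: +1523 days → 23 June 2007.
Office Delay Adjustment: +653 days → 6 April 2009.
Opposition Stay Credit: +427 days → 7 June 2010.

June 7, 2010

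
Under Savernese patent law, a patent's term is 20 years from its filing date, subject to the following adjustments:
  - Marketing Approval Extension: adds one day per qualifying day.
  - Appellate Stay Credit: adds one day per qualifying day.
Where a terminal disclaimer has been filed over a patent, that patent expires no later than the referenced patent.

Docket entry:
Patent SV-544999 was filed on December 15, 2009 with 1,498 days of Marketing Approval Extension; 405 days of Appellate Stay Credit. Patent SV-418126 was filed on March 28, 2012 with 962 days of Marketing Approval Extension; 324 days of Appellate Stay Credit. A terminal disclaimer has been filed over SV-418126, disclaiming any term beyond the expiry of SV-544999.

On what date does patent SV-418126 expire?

March 2, 2035

Natural term of SV-418126:
  Base: filing + 20 years → 28 March 2032.
  Marketing Approval Extension: +962 days → 15 November 2034.
  Appellate Stay Credit: +324 days → 5 October 2035.
Expiry of referenced patent SV-544999:
  Base: filing + 20 years → 15 December 2029.
  Marketing Approval Extension: +1498 days → 21 January 2034.
  Appellate Stay Credit: +405 days → 2 March 2035.
Terminal disclaimer: SV-418126 expires on the earlier of 5 October 2035 and 2 March 2035.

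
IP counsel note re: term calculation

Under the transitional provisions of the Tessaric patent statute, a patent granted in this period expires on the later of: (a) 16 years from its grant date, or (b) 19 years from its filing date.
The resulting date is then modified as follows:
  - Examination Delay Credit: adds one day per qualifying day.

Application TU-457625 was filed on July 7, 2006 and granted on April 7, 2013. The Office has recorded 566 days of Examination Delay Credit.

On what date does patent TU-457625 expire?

(a) grant + 16 years → 7 April 2029.
(b) filing + 19 years → 7 July 2025.
Later of the two: 7 April 2029.
Examination Delay Credit: +566 days → 25 October 2030.

October 25, 2030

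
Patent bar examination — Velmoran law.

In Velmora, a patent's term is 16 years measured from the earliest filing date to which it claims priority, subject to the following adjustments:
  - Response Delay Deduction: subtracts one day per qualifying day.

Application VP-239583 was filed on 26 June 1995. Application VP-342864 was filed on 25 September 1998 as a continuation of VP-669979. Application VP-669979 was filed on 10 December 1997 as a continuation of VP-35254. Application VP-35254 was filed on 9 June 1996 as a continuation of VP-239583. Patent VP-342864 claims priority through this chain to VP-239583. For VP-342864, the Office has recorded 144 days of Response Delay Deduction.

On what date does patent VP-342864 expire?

Earliest priority filing: 26 June 1995.
Base term: 26 June 1995 + 16 years → 26 June 2011.
Response Delay Deduction: −144 days → 2 February 2011.

2011-02-02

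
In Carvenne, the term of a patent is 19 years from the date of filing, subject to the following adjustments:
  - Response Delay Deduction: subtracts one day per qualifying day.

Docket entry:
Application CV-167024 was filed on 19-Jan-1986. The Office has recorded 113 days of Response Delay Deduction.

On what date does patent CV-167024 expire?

Base term: filing date + 19 years → 19 January 2005.
Response Delay Deduction: −113 days → 28 September 2004.

September 28, 2004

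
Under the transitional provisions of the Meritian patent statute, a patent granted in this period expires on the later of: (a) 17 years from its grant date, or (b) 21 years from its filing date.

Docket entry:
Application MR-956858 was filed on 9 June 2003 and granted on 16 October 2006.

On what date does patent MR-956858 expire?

(a) grant + 17 years → 16 October 2023.
(b) filing + 21 years → 9 June 2024.
Later of the two: 9 June 2024.

June 9, 2024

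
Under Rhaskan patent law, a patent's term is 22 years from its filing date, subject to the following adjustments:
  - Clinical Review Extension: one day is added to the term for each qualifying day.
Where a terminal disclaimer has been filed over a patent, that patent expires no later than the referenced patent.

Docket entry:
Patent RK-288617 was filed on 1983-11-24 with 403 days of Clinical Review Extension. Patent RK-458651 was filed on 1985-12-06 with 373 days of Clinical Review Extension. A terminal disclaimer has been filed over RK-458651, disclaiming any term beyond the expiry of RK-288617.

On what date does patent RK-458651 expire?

Natural term of RK-458651:
  Base: filing + 22 years → 6 December 2007.
  Clinical Review Extension: +373 days → 13 December 2008.
Expiry of referenced patent RK-288617:
  Base: filing + 22 years → 24 November 2005.
  Clinical Review Extension: +403 days → 1 January 2007.
Terminal disclaimer: RK-458651 expires on the earlier of 13 December 2008 and 1 January 2007.

2007-01-01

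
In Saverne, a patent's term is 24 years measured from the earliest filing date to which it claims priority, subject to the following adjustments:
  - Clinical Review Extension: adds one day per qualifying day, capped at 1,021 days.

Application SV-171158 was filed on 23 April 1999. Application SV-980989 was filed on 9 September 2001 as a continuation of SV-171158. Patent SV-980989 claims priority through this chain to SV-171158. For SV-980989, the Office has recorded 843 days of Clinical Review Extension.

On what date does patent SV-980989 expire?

Earliest priority filing: 23 April 1999.
Base term: 23 April 1999 + 24 years → 23 April 2023.
Clinical Review Extension: 843 days (within the 1021-day cap) → +843 days → 13 August 2025.

August 13, 2025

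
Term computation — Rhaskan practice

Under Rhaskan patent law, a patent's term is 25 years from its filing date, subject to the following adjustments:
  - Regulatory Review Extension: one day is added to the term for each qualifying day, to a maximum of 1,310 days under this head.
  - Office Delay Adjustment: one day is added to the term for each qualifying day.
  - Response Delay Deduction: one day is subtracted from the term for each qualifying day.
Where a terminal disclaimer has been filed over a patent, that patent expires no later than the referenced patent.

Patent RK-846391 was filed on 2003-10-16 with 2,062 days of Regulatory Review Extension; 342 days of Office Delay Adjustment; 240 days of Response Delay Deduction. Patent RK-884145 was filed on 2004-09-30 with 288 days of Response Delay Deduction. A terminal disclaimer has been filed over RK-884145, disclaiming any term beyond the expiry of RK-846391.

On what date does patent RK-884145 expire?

December 16, 2028

Natural term of RK-884145:
  Base: filing + 25 years → 30 September 2029.
  Response Delay Deduction: −288 days → 16 December 2028.
Expiry of referenced patent RK-846391:
  Base: filing + 25 years → 16 October 2028.
  Regulatory Review Extension: 2062 days claimed exceeds the 1310-day cap, so +1310 days → 18 May 2032.
  Office Delay Adjustment: +342 days → 25 April 2033.
  Response Delay Deduction: −240 days → 28 August 2032.
Terminal disclaimer: RK-884145 expires on the earlier of 16 December 2028 and 28 August 2032.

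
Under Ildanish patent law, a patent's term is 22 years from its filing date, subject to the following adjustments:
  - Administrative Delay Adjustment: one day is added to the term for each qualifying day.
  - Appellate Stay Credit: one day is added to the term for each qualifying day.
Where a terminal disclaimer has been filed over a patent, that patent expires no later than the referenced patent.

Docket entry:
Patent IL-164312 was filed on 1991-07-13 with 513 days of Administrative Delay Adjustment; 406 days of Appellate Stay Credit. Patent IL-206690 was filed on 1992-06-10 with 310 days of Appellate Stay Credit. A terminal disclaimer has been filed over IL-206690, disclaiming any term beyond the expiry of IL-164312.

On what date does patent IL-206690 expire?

2015-04-16

Natural term of IL-206690:
  Base: filing + 22 years → 10 June 2014.
  Appellate Stay Credit: +310 days → 16 April 2015.
Expiry of referenced patent IL-164312:
  Base: filing + 22 years → 13 July 2013.
  Administrative Delay Adjustment: +513 days → 8 December 2014.
  Appellate Stay Credit: +406 days → 18 January 2016.
Terminal disclaimer: IL-206690 expires on the earlier of 16 April 2015 and 18 January 2016.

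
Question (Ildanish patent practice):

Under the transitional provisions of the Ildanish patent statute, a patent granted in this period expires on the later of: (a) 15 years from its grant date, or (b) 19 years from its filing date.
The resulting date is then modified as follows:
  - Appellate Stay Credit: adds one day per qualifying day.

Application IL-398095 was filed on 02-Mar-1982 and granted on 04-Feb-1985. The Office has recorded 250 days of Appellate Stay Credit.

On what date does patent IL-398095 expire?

2001-11-07

(a) grant + 15 years → 4 February 2000.
(b) filing + 19 years → 2 March 2001.
Later of the two: 2 March 2001.
Appellate Stay Credit: +250 days → 7 November 2001.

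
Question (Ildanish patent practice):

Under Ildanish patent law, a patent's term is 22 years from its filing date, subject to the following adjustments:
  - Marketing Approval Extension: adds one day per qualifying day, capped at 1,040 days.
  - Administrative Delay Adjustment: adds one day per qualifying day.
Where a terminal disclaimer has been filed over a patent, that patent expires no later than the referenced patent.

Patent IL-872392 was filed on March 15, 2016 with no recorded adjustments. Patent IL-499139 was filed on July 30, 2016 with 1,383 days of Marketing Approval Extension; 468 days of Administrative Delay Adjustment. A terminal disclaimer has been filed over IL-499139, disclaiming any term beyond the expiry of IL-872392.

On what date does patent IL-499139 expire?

2038-03-15

Natural term of IL-499139:
  Base: filing + 22 years → 30 July 2038.
  Marketing Approval Extension: 1383 days claimed exceeds the 1040-day cap, so +1040 days → 4 June 2041.
  Administrative Delay Adjustment: +468 days → 15 September 2042.
Expiry of referenced patent IL-872392:
  Base: filing + 22 years → 15 March 2038.
Terminal disclaimer: IL-499139 expires on the earlier of 15 September 2042 and 15 March 2038.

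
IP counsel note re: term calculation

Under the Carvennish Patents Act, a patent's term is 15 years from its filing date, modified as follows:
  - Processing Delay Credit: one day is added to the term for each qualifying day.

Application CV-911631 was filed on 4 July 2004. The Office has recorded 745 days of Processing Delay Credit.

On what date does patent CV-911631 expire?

July 18, 2021

Base term: filing date + 15 years → 4 July 2019.
Processing Delay Credit: +745 days → 18 July 2021.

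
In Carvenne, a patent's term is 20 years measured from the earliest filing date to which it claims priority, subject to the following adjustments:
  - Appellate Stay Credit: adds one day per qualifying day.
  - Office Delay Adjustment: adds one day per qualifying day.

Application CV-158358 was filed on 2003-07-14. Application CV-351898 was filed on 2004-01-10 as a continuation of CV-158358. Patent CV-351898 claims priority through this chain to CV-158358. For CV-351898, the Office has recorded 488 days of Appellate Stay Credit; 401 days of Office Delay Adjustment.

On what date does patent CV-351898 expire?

Earliest priority filing: 14 July 2003.
Base term: 14 July 2003 + 20 years → 14 July 2023.
Appellate Stay Credit: +488 days → 13 November 2024.
Office Delay Adjustment: +401 days → 19 December 2025.

December 19, 2025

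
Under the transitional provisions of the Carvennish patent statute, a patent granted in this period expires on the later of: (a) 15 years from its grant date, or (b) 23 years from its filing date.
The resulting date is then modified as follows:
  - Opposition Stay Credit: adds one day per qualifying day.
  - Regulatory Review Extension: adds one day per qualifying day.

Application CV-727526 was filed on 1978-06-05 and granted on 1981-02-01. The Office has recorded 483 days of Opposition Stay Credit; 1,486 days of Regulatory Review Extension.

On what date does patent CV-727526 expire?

October 26, 2006

(a) grant + 15 years → 1 February 1996.
(b) filing + 23 years → 5 June 2001.
Later of the two: 5 June 2001.
Opposition Stay Credit: +483 days → 1 October 2002.
Regulatory Review Extension: +1486 days → 26 October 2006.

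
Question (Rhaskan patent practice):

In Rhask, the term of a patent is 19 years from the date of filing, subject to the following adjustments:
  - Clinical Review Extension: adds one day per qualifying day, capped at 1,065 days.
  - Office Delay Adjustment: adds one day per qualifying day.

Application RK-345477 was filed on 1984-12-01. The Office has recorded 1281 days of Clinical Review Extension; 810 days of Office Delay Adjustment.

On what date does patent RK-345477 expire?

2009-01-18

Base term: filing date + 19 years → 1 December 2003.
Clinical Review Extension: 1281 days claimed exceeds the 1065-day cap, so +1065 days → 31 October 2006.
Office Delay Adjustment: +810 days → 18 January 2009.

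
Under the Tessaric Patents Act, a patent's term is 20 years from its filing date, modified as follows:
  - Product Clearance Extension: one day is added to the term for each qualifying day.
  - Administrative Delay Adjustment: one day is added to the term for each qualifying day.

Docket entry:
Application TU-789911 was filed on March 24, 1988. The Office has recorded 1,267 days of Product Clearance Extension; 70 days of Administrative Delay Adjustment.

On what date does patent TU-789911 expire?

2011-11-21

Base term: filing date + 20 years → 24 March 2008.
Product Clearance Extension: +1267 days → 12 September 2011.
Administrative Delay Adjustment: +70 days → 21 November 2011.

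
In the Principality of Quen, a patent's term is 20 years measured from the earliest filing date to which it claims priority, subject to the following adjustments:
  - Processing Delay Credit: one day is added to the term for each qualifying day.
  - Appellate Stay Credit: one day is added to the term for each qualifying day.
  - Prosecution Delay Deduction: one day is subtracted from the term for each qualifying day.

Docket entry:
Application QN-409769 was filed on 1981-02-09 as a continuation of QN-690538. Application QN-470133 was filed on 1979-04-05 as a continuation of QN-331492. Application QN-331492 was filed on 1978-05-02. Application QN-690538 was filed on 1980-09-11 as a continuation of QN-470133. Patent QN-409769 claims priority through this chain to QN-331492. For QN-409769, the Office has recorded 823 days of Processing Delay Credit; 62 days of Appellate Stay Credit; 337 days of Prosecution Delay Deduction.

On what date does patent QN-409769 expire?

Earliest priority filing: 2 May 1978.
Base term: 2 May 1978 + 20 years → 2 May 1998.
Processing Delay Credit: +823 days → 2 August 2000.
Appellate Stay Credit: +62 days → 3 October 2000.
Prosecution Delay Deduction: −337 days → 1 November 1999.

1999-11-01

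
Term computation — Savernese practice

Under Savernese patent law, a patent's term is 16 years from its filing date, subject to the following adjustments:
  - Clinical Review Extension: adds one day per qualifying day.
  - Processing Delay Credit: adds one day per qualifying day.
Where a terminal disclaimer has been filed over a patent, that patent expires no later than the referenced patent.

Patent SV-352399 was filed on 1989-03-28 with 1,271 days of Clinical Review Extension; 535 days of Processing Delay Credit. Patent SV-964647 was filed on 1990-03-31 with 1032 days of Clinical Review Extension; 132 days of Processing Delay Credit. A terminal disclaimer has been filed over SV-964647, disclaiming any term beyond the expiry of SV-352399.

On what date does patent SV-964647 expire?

Natural term of SV-964647:
  Base: filing + 16 years → 31 March 2006.
  Clinical Review Extension: +1032 days → 26 January 2009.
  Processing Delay Credit: +132 days → 7 June 2009.
Expiry of referenced patent SV-352399:
  Base: filing + 16 years → 28 March 2005.
  Clinical Review Extension: +1271 days → 19 September 2008.
  Processing Delay Credit: +535 days → 8 March 2010.
Terminal disclaimer: SV-964647 expires on the earlier of 7 June 2009 and 8 March 2010.

June 7, 2009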